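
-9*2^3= -72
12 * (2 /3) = 8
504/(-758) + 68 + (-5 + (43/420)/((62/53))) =616058741/9869160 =62.42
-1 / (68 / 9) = -9 / 68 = -0.13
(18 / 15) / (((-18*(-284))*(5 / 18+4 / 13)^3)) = 1067742 / 912830315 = 0.00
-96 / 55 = -1.75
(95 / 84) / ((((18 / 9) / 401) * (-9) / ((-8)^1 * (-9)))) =-1814.05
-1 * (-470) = 470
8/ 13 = 0.62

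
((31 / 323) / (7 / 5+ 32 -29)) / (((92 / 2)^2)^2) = 155 / 31816802336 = 0.00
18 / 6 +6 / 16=27 / 8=3.38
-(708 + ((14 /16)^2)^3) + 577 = -34458513 /262144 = -131.45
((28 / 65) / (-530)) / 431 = -0.00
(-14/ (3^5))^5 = -0.00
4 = 4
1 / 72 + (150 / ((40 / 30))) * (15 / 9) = 13501 / 72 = 187.51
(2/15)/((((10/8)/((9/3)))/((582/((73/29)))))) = 135024/1825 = 73.99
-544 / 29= -18.76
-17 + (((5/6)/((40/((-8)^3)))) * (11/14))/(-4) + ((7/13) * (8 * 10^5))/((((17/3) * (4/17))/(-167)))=-14729404069/273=-53953861.06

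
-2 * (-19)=38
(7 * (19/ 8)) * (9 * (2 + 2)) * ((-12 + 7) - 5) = -5985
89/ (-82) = -89/ 82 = -1.09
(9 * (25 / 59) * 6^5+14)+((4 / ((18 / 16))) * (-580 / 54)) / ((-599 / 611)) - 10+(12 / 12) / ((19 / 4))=4845707205520 / 163169397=29697.40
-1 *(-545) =545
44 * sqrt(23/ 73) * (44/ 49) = 1936 * sqrt(1679)/ 3577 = 22.18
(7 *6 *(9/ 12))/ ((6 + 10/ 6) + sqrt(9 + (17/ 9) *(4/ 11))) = 1771/ 360-7 *sqrt(10549)/ 360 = 2.92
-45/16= -2.81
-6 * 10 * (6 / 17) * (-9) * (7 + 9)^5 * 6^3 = 733835427840 / 17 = 43166789872.94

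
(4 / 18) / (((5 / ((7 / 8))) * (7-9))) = -7 / 360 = -0.02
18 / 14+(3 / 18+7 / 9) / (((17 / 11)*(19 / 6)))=590 / 399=1.48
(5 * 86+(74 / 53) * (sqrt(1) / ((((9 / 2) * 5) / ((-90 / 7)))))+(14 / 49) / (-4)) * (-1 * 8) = -1273660 / 371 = -3433.05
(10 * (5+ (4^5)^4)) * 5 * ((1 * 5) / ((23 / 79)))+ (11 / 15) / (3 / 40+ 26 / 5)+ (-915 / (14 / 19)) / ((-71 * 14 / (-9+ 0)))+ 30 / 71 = 191286824059174136491969 / 202603044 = 944145854290195.84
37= 37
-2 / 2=-1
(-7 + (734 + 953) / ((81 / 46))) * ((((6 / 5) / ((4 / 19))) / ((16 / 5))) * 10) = 16940.57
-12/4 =-3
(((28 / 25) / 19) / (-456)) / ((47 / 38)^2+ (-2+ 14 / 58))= 58 / 102675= 0.00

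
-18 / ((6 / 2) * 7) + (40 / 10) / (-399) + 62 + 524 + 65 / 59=13800547 / 23541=586.23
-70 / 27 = -2.59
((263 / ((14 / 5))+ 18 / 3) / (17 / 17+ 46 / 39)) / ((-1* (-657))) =18187 / 260610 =0.07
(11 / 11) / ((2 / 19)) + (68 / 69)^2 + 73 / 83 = 8970787 / 790326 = 11.35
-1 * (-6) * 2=12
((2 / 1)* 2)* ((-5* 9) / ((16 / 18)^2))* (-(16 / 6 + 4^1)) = 6075 / 4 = 1518.75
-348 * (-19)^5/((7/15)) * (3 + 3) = 77551420680/7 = 11078774382.86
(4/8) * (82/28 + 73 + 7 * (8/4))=1259/28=44.96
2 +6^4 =1298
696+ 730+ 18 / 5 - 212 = 6088 / 5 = 1217.60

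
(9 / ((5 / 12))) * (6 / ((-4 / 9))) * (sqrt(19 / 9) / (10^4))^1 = -243 * sqrt(19) / 25000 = -0.04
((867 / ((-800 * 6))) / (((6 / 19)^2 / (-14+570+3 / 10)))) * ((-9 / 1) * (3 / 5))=1741146681 / 320000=5441.08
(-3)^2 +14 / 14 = 10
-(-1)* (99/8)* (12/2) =297/4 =74.25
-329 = -329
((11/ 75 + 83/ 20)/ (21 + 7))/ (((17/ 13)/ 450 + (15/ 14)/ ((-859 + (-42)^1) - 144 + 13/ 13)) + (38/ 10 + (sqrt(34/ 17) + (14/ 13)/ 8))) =0.03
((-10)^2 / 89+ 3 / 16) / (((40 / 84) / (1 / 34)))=39207 / 484160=0.08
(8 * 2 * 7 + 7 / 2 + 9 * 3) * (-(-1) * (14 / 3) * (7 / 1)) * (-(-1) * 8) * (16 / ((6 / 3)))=297920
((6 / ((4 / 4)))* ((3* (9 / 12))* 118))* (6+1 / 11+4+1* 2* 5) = 352053 / 11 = 32004.82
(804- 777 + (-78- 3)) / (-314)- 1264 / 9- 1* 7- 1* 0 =-208096 / 1413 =-147.27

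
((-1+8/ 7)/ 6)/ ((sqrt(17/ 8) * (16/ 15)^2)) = 75 * sqrt(34)/ 30464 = 0.01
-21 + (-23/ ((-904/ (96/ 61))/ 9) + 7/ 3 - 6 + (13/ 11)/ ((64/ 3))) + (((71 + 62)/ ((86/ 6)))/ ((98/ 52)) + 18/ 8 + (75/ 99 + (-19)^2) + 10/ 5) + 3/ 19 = 9625602028157/ 27752431168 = 346.84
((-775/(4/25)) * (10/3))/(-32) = 96875/192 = 504.56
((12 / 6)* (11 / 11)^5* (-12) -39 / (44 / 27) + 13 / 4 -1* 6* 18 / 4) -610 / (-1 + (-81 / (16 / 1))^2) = -2675701 / 27742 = -96.45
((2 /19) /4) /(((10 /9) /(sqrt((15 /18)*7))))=3*sqrt(210) /760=0.06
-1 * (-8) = 8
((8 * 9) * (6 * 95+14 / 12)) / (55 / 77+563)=143934 / 1973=72.95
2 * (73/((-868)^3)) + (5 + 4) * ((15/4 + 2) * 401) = 20751.75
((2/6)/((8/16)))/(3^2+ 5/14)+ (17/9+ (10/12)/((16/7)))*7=597821/37728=15.85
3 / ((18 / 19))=19 / 6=3.17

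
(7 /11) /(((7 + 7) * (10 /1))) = 1 /220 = 0.00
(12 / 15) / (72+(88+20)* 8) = 1 / 1170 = 0.00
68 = 68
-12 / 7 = -1.71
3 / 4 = 0.75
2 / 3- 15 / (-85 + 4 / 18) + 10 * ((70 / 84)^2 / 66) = 860051 / 906444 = 0.95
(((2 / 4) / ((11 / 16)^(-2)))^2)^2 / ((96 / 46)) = 4930254263 / 3298534883328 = 0.00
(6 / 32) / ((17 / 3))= 9 / 272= 0.03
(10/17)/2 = 5/17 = 0.29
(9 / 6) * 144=216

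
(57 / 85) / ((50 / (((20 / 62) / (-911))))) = -57 / 12002425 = -0.00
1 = 1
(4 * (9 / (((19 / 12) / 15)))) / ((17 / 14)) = 90720 / 323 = 280.87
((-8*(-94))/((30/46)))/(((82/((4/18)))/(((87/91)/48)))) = 31349/503685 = 0.06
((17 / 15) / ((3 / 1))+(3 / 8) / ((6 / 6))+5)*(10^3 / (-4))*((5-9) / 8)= 51775 / 72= 719.10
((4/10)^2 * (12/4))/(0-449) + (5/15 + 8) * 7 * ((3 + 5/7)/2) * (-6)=-7296262/11225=-650.00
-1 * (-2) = 2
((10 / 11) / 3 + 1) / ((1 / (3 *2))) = 86 / 11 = 7.82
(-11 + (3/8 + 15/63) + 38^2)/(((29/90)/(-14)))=-3612705/58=-62288.02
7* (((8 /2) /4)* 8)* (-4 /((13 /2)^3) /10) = -896 /10985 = -0.08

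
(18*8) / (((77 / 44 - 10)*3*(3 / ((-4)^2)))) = -1024 / 33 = -31.03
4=4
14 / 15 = 0.93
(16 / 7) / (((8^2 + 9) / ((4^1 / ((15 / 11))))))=704 / 7665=0.09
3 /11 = 0.27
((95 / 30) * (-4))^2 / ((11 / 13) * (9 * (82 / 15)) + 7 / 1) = 93860 / 28449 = 3.30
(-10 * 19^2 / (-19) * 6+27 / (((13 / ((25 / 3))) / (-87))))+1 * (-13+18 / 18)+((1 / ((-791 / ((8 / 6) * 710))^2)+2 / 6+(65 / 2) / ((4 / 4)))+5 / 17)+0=-854234270585 / 2488959018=-343.21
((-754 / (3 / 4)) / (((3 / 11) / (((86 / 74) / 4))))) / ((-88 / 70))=567385 / 666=851.93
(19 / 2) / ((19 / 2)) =1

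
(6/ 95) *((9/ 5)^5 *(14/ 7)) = 708588/ 296875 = 2.39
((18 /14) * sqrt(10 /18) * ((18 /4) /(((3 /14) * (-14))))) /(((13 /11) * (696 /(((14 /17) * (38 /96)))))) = -0.00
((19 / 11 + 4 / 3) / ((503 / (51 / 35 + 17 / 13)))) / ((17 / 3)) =7474 / 2517515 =0.00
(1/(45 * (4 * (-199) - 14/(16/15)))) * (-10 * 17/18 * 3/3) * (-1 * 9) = -136/58257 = -0.00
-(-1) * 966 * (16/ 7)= 2208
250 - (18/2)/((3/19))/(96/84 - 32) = 18133/72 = 251.85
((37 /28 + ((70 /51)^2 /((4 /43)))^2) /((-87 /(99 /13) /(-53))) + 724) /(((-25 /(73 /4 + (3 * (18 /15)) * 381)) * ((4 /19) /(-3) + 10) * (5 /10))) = -363744616432634987 /12338223246000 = -29481.12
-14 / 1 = -14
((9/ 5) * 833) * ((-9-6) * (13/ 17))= -17199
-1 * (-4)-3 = 1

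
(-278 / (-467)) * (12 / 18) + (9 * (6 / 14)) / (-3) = -8717 / 9807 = -0.89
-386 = -386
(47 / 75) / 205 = 47 / 15375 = 0.00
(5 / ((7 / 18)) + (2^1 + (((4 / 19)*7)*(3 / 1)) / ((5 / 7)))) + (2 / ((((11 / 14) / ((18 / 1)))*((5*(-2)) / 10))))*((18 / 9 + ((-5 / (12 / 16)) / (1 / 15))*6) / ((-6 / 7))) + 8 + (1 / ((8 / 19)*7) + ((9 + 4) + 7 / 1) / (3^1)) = -5605589651 / 175560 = -31929.77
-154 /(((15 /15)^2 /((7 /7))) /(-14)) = 2156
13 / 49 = 0.27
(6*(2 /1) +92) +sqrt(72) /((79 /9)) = 54*sqrt(2) /79 +104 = 104.97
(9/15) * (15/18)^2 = 5/12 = 0.42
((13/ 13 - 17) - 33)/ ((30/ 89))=-4361/ 30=-145.37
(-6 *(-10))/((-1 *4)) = -15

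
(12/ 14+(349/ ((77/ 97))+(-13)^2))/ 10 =23466/ 385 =60.95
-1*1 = -1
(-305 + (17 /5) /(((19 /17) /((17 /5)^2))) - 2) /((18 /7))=-105.71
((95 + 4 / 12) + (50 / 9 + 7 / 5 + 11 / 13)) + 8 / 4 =61504 / 585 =105.14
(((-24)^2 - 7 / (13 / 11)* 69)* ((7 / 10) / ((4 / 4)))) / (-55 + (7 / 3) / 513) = -4686255 / 2200588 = -2.13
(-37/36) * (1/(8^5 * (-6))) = 37/7077888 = 0.00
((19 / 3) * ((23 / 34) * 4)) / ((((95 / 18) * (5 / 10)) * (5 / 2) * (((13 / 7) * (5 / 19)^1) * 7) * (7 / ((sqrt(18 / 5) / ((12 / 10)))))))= 10488 * sqrt(10) / 193375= 0.17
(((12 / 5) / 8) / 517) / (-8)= -0.00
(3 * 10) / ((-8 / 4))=-15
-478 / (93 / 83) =-39674 / 93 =-426.60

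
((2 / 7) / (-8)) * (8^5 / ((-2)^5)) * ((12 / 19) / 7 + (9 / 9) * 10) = 343552 / 931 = 369.01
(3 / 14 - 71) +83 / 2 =-205 / 7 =-29.29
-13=-13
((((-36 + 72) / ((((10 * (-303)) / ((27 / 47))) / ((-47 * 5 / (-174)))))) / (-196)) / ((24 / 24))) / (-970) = -0.00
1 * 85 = 85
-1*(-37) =37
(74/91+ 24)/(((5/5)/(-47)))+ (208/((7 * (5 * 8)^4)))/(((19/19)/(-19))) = -16980163211/14560000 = -1166.22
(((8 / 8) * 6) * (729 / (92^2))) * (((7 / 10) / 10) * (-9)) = -0.33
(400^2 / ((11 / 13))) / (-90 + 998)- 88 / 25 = 12780264 / 62425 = 204.73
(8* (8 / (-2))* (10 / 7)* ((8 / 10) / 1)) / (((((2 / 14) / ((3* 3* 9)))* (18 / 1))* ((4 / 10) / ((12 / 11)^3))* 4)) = -1244160 / 1331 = -934.76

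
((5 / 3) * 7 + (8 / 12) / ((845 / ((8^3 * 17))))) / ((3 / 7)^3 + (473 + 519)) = 5371723 / 287539135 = 0.02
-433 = -433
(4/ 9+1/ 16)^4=28398241/ 429981696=0.07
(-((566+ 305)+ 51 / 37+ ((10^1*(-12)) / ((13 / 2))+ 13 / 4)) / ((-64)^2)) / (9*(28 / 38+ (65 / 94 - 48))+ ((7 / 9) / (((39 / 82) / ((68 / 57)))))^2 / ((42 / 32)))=7159952382766677 / 14241439997078708224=0.00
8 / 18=0.44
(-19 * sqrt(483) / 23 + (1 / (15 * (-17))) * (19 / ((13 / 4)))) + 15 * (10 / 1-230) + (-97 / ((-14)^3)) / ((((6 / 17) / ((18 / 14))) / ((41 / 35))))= -2941648787011 / 891443280-19 * sqrt(483) / 23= -3318.03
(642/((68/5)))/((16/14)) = 11235/272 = 41.31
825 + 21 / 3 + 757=1589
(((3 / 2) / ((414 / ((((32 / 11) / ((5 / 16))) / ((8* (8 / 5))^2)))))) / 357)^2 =25 / 75183050105856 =0.00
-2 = -2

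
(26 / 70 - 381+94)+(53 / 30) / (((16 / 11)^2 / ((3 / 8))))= -41046181 / 143360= -286.32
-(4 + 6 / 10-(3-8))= -9.60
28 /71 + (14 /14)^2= 99 /71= 1.39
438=438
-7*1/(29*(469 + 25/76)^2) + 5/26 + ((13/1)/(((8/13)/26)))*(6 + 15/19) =135945670358590555/36453296677772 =3729.31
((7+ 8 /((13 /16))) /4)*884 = 3723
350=350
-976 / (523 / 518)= -505568 / 523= -966.67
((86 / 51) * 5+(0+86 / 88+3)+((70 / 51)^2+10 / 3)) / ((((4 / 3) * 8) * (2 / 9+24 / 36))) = 6051525 / 3255296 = 1.86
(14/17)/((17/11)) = 154/289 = 0.53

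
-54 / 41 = -1.32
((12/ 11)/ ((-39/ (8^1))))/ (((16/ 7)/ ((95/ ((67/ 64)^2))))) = -5447680/ 641927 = -8.49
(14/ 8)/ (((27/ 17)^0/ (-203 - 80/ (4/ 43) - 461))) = -2667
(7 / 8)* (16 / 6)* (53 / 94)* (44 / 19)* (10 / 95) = 16324 / 50901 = 0.32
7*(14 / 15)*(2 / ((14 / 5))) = 14 / 3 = 4.67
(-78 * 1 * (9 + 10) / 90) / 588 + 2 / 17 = 13441 / 149940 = 0.09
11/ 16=0.69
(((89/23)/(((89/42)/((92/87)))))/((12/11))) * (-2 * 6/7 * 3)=-264/29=-9.10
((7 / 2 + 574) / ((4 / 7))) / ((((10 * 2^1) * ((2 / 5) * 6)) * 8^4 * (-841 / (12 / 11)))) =-735 / 110231552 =-0.00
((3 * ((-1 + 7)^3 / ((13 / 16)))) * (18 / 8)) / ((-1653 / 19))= -7776 / 377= -20.63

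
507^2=257049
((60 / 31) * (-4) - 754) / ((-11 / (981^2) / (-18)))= -409053467772 / 341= -1199570286.72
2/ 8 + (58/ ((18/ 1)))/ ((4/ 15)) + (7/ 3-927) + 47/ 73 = -199660/ 219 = -911.69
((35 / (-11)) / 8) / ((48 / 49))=-1715 / 4224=-0.41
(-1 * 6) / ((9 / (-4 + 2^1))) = 4 / 3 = 1.33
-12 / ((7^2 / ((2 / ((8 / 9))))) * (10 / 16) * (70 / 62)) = -6696 / 8575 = -0.78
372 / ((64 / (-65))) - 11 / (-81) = -489469 / 1296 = -377.68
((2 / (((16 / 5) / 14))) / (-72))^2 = 0.01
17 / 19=0.89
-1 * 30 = -30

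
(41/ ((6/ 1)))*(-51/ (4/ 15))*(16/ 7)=-20910/ 7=-2987.14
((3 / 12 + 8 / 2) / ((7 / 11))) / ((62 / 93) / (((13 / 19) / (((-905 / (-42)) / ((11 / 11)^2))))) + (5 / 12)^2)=29172 / 92465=0.32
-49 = -49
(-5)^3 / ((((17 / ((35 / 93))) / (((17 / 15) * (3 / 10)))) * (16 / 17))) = -1.00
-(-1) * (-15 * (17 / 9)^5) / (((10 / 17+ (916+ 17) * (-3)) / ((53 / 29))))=6396455785 / 27155001411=0.24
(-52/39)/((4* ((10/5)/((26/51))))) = -13/153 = -0.08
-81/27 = -3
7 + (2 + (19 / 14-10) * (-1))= 247 / 14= 17.64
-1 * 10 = -10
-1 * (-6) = 6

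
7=7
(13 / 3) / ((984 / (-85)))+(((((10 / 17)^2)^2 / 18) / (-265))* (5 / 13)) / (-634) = -6719162977055 / 17950199018232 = -0.37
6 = 6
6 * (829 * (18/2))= 44766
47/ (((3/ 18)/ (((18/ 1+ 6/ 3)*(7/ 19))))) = 39480/ 19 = 2077.89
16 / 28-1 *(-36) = 256 / 7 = 36.57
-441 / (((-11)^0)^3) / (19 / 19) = -441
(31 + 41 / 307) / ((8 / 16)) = 62.27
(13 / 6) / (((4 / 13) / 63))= 3549 / 8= 443.62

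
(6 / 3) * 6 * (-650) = -7800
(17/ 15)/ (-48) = -17/ 720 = -0.02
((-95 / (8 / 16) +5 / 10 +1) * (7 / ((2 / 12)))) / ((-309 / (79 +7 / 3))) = 643916 / 309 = 2083.87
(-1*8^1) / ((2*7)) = -0.57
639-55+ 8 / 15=8768 / 15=584.53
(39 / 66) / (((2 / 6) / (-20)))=-390 / 11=-35.45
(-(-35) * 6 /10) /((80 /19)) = 399 /80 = 4.99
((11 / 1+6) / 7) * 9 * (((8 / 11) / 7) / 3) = 408 / 539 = 0.76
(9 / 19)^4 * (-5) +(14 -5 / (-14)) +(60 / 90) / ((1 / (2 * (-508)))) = -663.23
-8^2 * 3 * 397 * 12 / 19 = -914688 / 19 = -48141.47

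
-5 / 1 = -5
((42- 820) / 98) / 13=-389 / 637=-0.61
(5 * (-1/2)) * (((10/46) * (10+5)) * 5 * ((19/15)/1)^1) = -2375/46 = -51.63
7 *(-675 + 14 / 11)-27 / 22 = -103781 / 22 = -4717.32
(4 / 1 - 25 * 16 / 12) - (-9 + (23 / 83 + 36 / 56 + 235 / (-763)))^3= 9966994538817359 / 17771537923752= 560.84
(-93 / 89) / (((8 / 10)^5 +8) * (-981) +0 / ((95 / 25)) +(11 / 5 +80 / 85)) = 1646875 / 12870449399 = 0.00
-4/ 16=-1/ 4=-0.25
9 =9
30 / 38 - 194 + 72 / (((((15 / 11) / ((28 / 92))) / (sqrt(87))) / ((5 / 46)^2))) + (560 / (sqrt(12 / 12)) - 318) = 50.56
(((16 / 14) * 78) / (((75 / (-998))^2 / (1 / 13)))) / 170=7968032 / 1115625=7.14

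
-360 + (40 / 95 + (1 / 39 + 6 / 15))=-1330663 / 3705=-359.15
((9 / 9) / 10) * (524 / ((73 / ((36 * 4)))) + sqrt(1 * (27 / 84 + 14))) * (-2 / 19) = -10.92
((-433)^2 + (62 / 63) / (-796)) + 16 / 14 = 187490.14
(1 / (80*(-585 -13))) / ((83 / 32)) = -1 / 124085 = -0.00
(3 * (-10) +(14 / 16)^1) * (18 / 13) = -2097 / 52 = -40.33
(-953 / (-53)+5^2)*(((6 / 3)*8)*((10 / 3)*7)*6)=5102720 / 53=96277.74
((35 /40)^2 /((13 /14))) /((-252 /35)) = -0.11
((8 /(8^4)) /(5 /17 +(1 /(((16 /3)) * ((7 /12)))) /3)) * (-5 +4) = -119 /24448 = -0.00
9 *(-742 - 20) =-6858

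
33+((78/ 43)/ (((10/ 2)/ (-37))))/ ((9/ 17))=4931/ 645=7.64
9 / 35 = 0.26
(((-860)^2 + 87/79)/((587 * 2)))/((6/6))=58428487/92746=629.98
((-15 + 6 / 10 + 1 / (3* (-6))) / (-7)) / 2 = 1301 / 1260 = 1.03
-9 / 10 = -0.90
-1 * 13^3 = -2197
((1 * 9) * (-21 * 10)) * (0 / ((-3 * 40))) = 0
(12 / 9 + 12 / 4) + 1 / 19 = 4.39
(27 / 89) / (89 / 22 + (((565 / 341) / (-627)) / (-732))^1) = 4225681548 / 56349584867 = 0.07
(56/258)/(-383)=-28/49407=-0.00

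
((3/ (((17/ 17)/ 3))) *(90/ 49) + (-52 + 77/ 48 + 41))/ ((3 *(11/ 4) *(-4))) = -16781/ 77616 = -0.22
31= 31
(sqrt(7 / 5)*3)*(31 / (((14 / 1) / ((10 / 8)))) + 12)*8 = 2481*sqrt(35) / 35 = 419.37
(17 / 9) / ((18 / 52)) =442 / 81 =5.46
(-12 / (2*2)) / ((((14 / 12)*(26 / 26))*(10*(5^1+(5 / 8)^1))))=-0.05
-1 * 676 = -676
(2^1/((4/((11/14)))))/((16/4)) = 11/112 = 0.10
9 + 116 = 125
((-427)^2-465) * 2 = 363728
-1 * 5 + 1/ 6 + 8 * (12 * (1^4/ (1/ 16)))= 9187/ 6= 1531.17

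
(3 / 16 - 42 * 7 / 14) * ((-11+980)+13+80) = -176823 / 8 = -22102.88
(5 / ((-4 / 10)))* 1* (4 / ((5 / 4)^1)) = -40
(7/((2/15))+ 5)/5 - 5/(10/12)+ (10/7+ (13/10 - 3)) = 183/35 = 5.23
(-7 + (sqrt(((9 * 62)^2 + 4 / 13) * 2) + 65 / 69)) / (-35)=418 / 2415 - 4 * sqrt(6577571) / 455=-22.37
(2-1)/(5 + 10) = 1/15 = 0.07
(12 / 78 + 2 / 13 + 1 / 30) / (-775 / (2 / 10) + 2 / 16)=-532 / 6044805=-0.00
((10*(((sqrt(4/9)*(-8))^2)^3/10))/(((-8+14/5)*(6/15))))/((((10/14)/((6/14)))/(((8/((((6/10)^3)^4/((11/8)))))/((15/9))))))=-20128398.13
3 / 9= 1 / 3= 0.33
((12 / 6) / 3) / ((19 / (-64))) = -128 / 57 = -2.25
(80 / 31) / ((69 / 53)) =4240 / 2139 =1.98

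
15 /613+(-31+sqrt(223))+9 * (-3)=-35539 /613+sqrt(223)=-43.04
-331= -331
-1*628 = -628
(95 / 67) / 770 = 19 / 10318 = 0.00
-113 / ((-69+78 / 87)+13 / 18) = 58986 / 35173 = 1.68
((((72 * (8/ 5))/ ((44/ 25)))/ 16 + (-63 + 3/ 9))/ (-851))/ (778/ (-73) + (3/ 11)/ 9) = -0.01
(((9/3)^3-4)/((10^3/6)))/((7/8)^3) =8832/42875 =0.21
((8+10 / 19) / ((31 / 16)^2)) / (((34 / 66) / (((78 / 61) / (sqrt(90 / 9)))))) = 53374464 * sqrt(10) / 94672915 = 1.78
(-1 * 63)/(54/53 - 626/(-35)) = -116865/35068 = -3.33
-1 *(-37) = 37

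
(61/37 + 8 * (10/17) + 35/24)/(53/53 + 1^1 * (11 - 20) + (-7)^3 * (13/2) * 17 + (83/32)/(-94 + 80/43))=-1869160664/9069528891279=-0.00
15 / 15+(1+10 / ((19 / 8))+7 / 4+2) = 757 / 76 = 9.96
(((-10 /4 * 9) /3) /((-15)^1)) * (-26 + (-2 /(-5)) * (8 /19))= -1227 /95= -12.92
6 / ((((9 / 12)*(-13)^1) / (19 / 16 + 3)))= -67 / 26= -2.58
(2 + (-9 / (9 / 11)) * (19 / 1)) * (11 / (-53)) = 2277 / 53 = 42.96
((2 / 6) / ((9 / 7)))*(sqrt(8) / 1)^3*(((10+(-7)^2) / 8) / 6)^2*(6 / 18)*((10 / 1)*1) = 121835*sqrt(2) / 5832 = 29.54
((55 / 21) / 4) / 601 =55 / 50484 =0.00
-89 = -89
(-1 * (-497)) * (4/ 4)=497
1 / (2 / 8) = 4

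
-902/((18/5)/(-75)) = 56375/3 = 18791.67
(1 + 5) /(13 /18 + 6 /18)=108 /19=5.68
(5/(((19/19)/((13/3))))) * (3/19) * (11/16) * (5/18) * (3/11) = 325/1824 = 0.18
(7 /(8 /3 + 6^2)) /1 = 21 /116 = 0.18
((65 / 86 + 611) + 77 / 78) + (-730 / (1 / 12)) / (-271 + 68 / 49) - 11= 14051359433 / 22154847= 634.23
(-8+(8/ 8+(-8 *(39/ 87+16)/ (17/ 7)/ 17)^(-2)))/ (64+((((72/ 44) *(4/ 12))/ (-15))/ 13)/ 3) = -3520999944605/ 32650700310144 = -0.11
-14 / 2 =-7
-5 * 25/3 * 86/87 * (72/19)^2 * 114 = -67426.50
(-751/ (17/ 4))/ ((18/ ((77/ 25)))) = -115654/ 3825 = -30.24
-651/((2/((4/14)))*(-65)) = 1.43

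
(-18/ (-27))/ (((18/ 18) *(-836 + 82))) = -1/ 1131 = -0.00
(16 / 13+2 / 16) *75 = 10575 / 104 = 101.68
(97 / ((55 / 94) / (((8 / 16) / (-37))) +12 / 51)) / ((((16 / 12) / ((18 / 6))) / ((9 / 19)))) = -697527 / 290548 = -2.40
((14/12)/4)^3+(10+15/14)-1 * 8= 3.10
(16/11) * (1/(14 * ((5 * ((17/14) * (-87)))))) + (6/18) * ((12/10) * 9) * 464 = 135878672/81345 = 1670.40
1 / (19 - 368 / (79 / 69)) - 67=-1600776 / 23891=-67.00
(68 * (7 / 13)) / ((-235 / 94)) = -952 / 65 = -14.65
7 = 7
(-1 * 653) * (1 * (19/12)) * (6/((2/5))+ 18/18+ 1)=-210919/12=-17576.58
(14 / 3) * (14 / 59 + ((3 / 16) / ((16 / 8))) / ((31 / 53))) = 162883 / 87792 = 1.86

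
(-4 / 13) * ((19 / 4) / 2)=-19 / 26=-0.73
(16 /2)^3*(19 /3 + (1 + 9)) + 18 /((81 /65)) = 75394 /9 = 8377.11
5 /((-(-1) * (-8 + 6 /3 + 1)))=-1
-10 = -10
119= 119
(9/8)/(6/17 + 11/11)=153/184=0.83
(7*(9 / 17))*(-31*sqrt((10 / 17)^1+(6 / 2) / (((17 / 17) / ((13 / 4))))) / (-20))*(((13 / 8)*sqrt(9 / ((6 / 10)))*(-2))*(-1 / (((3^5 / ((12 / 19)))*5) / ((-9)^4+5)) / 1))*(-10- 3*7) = -287101633*sqrt(179265) / 4941900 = -24597.41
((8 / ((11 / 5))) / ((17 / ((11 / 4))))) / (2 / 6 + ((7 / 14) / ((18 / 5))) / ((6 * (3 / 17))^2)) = 116640 / 90661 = 1.29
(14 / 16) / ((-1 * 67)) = -7 / 536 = -0.01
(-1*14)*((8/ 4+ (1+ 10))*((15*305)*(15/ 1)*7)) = -87428250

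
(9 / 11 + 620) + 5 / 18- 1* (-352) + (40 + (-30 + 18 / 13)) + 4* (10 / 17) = 43181861 / 43758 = 986.83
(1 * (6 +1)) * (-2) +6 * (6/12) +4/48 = -131/12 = -10.92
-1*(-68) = 68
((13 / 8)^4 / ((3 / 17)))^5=26984330850510927248777671457 / 280159925619463815168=96317597.14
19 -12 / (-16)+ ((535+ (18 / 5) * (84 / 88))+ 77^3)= 100560061 / 220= 457091.19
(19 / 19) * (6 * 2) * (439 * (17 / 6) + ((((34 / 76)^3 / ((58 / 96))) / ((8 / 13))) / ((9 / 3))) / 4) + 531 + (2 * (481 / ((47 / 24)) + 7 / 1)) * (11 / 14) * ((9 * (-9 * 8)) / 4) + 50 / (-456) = -9590865735943 / 196325157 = -48851.94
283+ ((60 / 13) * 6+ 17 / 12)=312.11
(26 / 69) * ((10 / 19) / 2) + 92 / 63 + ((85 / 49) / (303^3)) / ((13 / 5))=12076139661307 / 7743704194863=1.56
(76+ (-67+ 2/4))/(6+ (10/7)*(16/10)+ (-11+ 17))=0.66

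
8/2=4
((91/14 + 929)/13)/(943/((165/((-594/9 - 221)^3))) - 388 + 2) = -308715/579604797694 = -0.00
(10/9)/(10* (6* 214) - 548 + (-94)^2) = 5/95076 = 0.00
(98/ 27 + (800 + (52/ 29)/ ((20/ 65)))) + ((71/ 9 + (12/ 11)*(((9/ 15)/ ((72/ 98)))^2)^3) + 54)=1081107573328829/ 1240272000000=871.67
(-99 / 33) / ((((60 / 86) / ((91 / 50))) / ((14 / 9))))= -27391 / 2250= -12.17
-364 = -364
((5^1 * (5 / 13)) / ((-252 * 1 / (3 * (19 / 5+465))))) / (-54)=1465 / 7371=0.20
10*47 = 470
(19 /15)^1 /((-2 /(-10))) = 19 /3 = 6.33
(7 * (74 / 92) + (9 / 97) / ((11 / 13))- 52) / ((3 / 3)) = -2270529 / 49082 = -46.26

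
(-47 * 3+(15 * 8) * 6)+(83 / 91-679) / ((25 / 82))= -3742667 / 2275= -1645.13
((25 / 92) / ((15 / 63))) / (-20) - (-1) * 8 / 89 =1075 / 32752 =0.03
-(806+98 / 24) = -9721 / 12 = -810.08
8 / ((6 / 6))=8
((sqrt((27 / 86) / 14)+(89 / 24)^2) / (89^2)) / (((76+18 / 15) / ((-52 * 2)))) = -0.00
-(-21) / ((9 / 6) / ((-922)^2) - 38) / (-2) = 2550252 / 9229483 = 0.28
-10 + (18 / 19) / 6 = -187 / 19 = -9.84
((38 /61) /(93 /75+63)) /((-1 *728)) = -475 /35659624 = -0.00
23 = 23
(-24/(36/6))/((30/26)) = -52/15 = -3.47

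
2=2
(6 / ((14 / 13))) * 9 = 351 / 7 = 50.14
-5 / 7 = -0.71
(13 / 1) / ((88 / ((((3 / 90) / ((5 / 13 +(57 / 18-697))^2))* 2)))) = 0.00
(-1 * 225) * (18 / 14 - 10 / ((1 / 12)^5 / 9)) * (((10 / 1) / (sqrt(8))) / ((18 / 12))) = 58786556625 * sqrt(2) / 7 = 11876677952.04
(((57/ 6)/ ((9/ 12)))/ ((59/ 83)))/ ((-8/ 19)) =-29963/ 708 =-42.32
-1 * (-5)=5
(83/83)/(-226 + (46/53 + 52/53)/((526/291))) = -13939/3135955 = -0.00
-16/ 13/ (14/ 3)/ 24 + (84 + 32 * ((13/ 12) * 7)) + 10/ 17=1518739/ 4641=327.24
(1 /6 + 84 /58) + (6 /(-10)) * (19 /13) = 8347 /11310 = 0.74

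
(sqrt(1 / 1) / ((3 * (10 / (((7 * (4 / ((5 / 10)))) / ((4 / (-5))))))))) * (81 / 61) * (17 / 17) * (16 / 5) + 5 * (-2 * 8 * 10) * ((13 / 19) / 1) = -3229456 / 5795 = -557.28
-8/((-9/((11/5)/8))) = 11/45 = 0.24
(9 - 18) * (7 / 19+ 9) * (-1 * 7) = 11214 / 19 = 590.21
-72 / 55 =-1.31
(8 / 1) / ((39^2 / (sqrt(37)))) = 8 * sqrt(37) / 1521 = 0.03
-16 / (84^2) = -1 / 441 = -0.00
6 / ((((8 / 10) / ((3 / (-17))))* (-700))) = 9 / 4760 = 0.00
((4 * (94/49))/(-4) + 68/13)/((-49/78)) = -12660/2401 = -5.27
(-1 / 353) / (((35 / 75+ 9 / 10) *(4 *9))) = -5 / 86838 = -0.00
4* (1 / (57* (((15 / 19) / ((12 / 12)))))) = 4 / 45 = 0.09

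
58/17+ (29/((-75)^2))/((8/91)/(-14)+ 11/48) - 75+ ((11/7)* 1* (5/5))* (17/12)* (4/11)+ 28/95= -23398945296/332084375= -70.46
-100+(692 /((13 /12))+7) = 7095 /13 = 545.77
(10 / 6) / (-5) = -0.33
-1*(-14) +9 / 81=14.11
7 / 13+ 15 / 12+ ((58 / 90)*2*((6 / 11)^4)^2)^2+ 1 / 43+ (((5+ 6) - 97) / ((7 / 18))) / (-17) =4529981847605457312137501 / 305662198025468372188100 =14.82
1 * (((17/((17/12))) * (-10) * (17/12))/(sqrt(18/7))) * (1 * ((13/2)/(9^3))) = -1105 * sqrt(14)/4374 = -0.95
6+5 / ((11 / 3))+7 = 158 / 11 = 14.36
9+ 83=92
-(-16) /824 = 2 /103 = 0.02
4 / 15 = 0.27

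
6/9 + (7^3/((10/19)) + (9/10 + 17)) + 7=10159/15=677.27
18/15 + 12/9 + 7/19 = 827/285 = 2.90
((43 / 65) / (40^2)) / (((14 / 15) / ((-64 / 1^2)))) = -129 / 4550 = -0.03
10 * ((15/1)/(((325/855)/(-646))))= -3313980/13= -254921.54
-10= -10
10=10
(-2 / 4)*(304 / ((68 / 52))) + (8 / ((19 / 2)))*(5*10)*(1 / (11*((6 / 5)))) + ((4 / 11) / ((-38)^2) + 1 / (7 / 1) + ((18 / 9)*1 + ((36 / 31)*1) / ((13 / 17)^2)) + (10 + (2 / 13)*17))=-715233581204 / 7427052633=-96.30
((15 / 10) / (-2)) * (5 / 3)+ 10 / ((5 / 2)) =11 / 4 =2.75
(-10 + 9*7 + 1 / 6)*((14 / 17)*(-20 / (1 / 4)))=-178640 / 51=-3502.75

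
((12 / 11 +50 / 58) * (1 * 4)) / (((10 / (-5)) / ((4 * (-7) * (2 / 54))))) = 34888 / 8613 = 4.05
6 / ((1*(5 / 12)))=14.40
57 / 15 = 19 / 5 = 3.80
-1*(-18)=18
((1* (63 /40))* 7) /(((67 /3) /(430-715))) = -75411 /536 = -140.69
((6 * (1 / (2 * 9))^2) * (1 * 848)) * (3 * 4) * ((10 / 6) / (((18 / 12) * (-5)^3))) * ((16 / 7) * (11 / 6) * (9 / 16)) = -18656 / 4725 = -3.95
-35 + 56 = 21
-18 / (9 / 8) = -16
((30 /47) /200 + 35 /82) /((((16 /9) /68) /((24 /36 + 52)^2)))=1758345581 /38540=45623.91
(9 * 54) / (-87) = -162 / 29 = -5.59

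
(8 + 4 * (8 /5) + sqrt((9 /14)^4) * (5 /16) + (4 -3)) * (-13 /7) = -3165461 /109760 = -28.84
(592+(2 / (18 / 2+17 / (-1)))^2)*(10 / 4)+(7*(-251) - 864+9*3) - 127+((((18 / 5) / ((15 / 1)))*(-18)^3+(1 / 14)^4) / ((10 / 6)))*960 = -1550962462019 / 1920800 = -807456.51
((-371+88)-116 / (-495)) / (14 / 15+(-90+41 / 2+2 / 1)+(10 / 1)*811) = -0.04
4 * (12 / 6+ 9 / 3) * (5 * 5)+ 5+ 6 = 511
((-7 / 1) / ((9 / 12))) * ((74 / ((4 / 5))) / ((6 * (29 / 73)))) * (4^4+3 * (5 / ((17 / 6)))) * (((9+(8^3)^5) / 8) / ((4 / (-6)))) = 7387389400844674919635 / 11832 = 624356778299921815.38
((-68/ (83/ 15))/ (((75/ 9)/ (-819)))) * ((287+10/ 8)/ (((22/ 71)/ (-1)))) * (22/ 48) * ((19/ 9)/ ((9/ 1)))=-2406199159/ 19920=-120793.13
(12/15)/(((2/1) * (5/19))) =38/25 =1.52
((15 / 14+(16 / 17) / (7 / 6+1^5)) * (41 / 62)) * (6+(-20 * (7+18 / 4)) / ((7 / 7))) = -223.06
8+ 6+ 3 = 17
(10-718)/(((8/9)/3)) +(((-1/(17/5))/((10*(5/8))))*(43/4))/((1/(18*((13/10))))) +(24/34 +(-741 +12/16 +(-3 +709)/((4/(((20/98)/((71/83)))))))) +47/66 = -604654506143/195171900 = -3098.06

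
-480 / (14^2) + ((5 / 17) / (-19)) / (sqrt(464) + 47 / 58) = -60414040250 / 24669339149 - 67280* sqrt(29) / 503455901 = -2.45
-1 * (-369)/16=369/16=23.06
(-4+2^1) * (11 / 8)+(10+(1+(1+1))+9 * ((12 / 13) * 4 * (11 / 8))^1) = 2909 / 52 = 55.94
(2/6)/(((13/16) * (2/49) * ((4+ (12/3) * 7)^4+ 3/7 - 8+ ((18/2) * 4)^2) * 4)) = 686/286612989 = 0.00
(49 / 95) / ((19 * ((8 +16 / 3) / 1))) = 147 / 72200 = 0.00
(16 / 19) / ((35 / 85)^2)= 4.97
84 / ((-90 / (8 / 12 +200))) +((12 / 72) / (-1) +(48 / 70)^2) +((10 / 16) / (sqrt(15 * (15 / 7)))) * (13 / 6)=-4123027 / 22050 +13 * sqrt(7) / 144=-186.75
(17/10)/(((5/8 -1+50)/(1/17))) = 4/1985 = 0.00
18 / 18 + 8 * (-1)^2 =9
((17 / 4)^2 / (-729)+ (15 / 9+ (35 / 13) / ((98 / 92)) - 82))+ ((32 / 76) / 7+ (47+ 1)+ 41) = 226466207 / 20167056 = 11.23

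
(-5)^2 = 25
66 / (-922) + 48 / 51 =6815 / 7837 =0.87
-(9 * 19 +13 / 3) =-526 / 3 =-175.33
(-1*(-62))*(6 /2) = 186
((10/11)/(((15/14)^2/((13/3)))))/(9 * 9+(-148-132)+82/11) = -104/5805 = -0.02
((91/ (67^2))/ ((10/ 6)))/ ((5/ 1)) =273/ 112225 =0.00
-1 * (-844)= 844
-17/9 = -1.89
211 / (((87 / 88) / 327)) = 2023912 / 29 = 69790.07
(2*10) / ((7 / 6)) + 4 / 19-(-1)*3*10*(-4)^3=-253052 / 133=-1902.65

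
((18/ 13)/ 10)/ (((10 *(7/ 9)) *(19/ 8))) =324/ 43225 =0.01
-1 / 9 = -0.11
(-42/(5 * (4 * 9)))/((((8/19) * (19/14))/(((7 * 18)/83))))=-1029/1660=-0.62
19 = 19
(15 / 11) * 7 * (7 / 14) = 4.77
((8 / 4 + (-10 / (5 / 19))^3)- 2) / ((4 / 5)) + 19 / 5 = -342931 / 5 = -68586.20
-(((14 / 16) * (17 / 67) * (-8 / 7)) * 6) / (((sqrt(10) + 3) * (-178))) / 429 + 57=48604464 / 852709 - 17 * sqrt(10) / 852709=57.00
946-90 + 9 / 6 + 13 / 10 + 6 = 4324 / 5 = 864.80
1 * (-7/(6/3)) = -7/2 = -3.50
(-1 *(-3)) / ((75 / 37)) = 37 / 25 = 1.48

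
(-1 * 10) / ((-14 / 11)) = 55 / 7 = 7.86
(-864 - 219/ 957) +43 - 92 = -291320/ 319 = -913.23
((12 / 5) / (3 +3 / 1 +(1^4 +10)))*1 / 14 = 6 / 595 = 0.01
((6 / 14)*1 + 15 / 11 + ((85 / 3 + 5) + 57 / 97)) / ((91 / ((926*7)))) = 741008350 / 291291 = 2543.88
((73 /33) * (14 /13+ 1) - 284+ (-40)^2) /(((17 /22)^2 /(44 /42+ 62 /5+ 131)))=25205066612 /78897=319468.00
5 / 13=0.38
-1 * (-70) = 70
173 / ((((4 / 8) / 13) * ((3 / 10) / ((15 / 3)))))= 74966.67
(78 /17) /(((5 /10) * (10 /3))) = 234 /85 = 2.75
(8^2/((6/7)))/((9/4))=896/27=33.19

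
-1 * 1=-1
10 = 10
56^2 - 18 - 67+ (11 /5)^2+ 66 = 78046 /25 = 3121.84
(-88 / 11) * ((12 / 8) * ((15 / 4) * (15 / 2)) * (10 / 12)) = -1125 / 4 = -281.25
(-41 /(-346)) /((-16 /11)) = -451 /5536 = -0.08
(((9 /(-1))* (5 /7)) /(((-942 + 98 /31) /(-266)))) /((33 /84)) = -185535 /40018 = -4.64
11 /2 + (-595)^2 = 708061 /2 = 354030.50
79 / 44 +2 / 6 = 2.13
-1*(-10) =10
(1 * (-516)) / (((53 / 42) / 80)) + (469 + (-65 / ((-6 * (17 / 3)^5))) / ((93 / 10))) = -75218334027926 / 2332825051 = -32243.45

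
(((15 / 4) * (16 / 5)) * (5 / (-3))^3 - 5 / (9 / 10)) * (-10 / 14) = 2750 / 63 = 43.65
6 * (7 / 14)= 3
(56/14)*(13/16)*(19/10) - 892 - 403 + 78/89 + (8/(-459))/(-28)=-14731909541/11438280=-1287.95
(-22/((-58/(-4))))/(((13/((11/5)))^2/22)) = -117128/122525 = -0.96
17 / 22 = 0.77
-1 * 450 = -450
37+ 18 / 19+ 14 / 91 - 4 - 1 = 8176 / 247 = 33.10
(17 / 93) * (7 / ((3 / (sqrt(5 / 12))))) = 119 * sqrt(15) / 1674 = 0.28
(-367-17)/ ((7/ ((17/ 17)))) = -384/ 7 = -54.86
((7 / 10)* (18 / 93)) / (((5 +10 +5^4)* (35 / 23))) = 69 / 496000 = 0.00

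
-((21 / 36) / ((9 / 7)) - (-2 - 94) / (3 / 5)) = -17329 / 108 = -160.45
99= 99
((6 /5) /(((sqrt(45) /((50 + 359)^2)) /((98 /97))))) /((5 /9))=295083684 * sqrt(5) /12125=54418.74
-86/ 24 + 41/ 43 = -1357/ 516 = -2.63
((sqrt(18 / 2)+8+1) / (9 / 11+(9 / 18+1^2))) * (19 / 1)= 1672 / 17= 98.35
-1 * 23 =-23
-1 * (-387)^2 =-149769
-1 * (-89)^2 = -7921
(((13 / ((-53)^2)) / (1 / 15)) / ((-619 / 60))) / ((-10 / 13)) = 0.01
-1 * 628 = -628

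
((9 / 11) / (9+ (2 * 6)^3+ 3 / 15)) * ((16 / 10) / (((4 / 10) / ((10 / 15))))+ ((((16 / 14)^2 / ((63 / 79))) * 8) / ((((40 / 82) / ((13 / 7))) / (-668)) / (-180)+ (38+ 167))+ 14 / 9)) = 1975377609265 / 978552196313363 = 0.00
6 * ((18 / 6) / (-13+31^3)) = 3 / 4963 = 0.00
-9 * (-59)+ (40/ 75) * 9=2679/ 5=535.80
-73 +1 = -72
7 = 7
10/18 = 0.56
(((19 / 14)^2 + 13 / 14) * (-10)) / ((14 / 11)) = -29865 / 1372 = -21.77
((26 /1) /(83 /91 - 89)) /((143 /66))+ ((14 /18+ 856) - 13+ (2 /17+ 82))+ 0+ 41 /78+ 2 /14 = 8616300073 /9300564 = 926.43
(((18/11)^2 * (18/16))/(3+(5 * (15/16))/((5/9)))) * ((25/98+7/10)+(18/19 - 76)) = -670532256/34358555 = -19.52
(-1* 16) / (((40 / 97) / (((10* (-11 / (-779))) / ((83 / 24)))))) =-102432 / 64657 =-1.58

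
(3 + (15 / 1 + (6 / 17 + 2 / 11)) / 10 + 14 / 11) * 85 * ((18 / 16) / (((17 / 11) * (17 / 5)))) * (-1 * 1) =-490275 / 4624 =-106.03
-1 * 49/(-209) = 49/209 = 0.23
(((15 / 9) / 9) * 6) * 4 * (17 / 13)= 680 / 117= 5.81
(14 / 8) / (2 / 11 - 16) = -77 / 696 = -0.11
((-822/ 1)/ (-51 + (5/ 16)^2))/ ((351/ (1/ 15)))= 70144/ 22869405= 0.00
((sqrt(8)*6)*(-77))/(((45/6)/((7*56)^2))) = -94657024*sqrt(2)/5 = -26773049.42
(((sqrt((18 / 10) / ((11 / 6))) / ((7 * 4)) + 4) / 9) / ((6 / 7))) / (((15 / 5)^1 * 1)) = sqrt(330) / 11880 + 14 / 81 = 0.17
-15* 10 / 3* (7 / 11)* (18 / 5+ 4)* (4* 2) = -21280 / 11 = -1934.55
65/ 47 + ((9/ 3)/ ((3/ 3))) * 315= 946.38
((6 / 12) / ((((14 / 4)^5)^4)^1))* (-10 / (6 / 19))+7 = 1675637592200044661 / 239376798892836003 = 7.00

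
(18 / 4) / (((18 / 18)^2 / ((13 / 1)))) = 117 / 2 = 58.50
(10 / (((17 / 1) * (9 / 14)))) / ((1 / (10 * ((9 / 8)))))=175 / 17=10.29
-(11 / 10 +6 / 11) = -181 / 110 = -1.65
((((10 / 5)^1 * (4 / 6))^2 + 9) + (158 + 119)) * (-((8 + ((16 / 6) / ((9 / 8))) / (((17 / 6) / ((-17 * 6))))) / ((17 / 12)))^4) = -1920842114007040 / 751689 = -2555368129.65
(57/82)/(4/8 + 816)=0.00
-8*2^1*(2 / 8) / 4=-1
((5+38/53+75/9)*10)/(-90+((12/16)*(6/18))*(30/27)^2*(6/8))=-160848/102767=-1.57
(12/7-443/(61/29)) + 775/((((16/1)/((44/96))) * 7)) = -33731623/163968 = -205.72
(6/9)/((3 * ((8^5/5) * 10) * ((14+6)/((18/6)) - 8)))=-1/393216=-0.00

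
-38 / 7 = -5.43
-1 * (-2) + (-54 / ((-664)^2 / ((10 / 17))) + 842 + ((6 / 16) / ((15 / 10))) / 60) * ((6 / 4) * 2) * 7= 10355181811 / 585565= 17684.09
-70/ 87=-0.80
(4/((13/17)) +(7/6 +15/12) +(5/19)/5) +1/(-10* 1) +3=157093/14820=10.60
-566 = -566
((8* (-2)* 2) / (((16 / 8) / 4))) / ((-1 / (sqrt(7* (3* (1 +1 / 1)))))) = 64* sqrt(42) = 414.77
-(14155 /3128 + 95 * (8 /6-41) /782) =2755 /9384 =0.29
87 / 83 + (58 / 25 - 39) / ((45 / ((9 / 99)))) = 0.97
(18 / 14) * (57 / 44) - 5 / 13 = 5129 / 4004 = 1.28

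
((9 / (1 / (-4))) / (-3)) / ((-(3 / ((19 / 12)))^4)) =-130321 / 139968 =-0.93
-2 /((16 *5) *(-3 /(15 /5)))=0.02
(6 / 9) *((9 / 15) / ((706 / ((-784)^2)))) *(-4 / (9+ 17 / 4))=-9834496 / 93545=-105.13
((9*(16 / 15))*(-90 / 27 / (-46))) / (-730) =-0.00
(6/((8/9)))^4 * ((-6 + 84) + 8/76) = 197164611/1216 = 162141.95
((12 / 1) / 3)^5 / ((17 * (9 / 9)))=60.24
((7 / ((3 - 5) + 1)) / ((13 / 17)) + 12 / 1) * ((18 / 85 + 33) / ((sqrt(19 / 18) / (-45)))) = -2820177 * sqrt(38) / 4199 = -4140.21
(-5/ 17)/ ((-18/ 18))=5/ 17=0.29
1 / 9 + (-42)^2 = 15877 / 9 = 1764.11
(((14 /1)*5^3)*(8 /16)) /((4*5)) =175 /4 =43.75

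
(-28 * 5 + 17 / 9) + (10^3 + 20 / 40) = 15523 / 18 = 862.39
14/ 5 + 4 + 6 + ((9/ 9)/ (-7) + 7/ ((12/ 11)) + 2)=8851/ 420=21.07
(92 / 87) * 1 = 92 / 87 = 1.06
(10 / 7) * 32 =45.71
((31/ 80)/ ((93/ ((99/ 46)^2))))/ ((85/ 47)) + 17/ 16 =15441649/ 14388800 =1.07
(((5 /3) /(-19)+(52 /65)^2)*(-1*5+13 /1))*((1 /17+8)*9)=2587656 /8075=320.45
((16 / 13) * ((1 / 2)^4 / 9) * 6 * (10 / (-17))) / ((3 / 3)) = -20 / 663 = -0.03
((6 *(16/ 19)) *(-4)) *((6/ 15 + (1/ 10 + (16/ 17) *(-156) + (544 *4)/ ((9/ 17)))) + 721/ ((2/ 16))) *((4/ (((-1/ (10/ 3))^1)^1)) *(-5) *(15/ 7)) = -27227072000/ 969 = -28098113.52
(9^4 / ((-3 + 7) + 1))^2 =43046721 / 25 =1721868.84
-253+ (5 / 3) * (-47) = -994 / 3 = -331.33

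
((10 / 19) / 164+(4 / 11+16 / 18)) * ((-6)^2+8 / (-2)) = 3098992 / 77121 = 40.18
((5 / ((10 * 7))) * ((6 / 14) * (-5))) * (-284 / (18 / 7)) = 355 / 21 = 16.90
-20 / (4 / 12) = -60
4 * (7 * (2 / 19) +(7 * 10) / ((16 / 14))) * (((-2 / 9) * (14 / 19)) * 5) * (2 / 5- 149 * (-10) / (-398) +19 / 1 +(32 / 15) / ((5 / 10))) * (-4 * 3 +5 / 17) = 412872040 / 8721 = 47342.28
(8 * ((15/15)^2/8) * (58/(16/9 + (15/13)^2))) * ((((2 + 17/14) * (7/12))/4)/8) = 661635/605312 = 1.09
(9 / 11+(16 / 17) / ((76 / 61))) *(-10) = -55910 / 3553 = -15.74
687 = 687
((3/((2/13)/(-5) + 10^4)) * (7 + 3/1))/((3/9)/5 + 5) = 1625/2744436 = 0.00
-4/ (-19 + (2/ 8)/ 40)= 640/ 3039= 0.21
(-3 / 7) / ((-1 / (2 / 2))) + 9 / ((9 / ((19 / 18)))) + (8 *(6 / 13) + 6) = 11.18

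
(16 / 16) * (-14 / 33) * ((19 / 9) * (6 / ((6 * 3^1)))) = -266 / 891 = -0.30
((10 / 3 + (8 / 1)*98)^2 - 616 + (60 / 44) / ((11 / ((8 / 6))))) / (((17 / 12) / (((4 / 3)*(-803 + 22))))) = -766111220480 / 1683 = -455205716.27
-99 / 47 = -2.11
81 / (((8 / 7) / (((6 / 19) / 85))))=1701 / 6460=0.26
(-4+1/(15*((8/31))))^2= 201601/14400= 14.00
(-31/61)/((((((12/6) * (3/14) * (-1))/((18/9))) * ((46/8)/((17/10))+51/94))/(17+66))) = 2055827/40992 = 50.15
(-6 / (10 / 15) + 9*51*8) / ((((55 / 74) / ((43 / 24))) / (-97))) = -17130297 / 20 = -856514.85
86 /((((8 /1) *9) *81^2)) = 43 /236196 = 0.00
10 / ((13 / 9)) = 6.92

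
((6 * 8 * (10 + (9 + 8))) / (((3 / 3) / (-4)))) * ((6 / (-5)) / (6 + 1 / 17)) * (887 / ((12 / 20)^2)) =2529758.45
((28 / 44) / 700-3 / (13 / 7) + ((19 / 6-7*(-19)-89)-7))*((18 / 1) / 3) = 1653889 / 7150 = 231.31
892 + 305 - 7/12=14357/12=1196.42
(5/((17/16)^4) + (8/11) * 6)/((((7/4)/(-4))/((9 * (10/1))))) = -10963422720/6431117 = -1704.75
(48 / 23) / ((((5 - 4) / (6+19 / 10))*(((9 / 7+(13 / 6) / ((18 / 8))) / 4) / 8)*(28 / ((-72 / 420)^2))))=14743296 / 59871875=0.25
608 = 608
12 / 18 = 2 / 3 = 0.67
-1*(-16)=16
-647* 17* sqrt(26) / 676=-10999* sqrt(26) / 676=-82.96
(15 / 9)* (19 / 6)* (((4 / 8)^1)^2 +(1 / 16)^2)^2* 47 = 18864625 / 1179648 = 15.99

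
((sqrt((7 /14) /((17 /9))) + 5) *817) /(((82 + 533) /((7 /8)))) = 6.41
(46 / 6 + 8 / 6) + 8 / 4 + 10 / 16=93 / 8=11.62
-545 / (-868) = 545 / 868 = 0.63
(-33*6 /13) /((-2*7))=99 /91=1.09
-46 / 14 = -3.29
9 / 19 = 0.47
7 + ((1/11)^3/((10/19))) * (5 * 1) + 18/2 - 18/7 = 250361/18634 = 13.44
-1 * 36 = -36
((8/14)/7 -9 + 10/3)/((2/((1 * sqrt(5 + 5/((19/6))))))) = -4105 * sqrt(95)/5586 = -7.16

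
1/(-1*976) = -1/976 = -0.00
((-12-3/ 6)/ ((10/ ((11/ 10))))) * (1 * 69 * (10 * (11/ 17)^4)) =-55562595/ 334084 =-166.31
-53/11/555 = -53/6105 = -0.01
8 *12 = 96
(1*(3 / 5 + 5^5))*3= 46884 / 5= 9376.80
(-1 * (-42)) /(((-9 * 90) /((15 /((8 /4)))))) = -7 /18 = -0.39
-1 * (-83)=83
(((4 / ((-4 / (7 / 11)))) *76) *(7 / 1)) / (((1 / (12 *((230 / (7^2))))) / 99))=-1887840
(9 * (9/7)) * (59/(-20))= -4779/140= -34.14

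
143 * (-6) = -858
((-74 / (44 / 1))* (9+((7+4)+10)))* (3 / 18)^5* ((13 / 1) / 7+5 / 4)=-5365 / 266112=-0.02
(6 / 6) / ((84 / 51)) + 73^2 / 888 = 41077 / 6216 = 6.61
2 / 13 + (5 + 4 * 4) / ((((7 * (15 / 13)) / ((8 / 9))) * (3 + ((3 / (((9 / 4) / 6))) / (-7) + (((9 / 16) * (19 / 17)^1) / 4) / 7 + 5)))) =2144626 / 4378725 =0.49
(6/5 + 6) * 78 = 2808/5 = 561.60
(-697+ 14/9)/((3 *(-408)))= 6259/11016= 0.57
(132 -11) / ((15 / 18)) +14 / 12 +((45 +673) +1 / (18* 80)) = 864.37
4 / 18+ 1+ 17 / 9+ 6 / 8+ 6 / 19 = 2857 / 684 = 4.18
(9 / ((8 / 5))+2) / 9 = 61 / 72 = 0.85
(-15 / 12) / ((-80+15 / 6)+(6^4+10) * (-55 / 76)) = 19 / 15544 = 0.00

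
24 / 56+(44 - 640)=-4169 / 7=-595.57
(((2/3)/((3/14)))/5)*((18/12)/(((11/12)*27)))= 0.04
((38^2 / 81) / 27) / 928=361 / 507384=0.00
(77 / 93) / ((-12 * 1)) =-77 / 1116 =-0.07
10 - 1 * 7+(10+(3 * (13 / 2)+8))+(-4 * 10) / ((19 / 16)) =259 / 38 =6.82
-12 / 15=-4 / 5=-0.80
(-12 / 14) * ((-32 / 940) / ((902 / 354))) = 8496 / 741895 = 0.01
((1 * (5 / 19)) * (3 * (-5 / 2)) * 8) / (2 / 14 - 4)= 700 / 171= 4.09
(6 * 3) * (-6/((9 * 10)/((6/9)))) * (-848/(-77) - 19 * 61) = 70716/77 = 918.39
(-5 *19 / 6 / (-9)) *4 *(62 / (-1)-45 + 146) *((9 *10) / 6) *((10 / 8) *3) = 30875 / 2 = 15437.50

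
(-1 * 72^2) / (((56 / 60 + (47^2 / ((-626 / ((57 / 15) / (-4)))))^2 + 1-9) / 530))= -1292024577024000 / 1961586043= -658663.22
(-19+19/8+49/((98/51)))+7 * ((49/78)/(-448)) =44255/4992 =8.87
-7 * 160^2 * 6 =-1075200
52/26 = 2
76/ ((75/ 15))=76/ 5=15.20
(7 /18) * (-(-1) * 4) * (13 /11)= 182 /99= 1.84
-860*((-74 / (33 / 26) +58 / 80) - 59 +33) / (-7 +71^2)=4743889 / 332244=14.28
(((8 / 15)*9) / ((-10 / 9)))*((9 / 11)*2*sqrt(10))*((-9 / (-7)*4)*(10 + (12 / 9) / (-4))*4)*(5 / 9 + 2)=-6915456*sqrt(10) / 1925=-11360.31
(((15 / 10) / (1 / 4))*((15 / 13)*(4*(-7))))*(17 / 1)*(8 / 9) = -38080 / 13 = -2929.23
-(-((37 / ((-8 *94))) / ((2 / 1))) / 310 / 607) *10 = -37 / 28300768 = -0.00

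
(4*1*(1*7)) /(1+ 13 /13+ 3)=28 /5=5.60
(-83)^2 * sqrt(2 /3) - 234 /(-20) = 117 /10 +6889 * sqrt(6) /3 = 5636.54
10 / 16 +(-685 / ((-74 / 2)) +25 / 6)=20695 / 888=23.31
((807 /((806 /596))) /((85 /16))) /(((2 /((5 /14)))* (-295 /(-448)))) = 61564416 /2021045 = 30.46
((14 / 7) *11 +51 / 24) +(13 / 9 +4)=2129 / 72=29.57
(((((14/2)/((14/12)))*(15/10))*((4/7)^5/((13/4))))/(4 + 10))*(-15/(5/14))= -110592/218491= -0.51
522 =522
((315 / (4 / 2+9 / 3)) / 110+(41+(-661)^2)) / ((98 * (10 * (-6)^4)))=16021961 / 46569600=0.34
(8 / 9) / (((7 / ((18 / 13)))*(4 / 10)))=40 / 91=0.44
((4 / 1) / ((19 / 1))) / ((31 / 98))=392 / 589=0.67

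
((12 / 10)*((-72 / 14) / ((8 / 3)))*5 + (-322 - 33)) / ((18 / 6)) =-2566 / 21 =-122.19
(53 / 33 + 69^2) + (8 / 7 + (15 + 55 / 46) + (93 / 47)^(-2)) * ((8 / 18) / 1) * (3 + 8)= 4848.62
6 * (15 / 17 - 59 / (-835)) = 81168 / 14195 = 5.72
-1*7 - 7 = -14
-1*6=-6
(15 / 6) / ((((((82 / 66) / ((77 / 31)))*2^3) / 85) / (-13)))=-14039025 / 20336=-690.35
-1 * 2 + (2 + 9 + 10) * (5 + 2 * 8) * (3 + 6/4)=3965/2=1982.50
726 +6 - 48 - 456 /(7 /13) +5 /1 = -1105 /7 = -157.86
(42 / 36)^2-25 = -851 / 36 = -23.64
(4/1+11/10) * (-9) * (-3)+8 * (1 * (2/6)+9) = 6371/30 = 212.37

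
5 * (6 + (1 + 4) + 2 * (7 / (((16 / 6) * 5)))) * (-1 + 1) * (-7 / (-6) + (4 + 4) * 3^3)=0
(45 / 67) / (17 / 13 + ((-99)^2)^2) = 117 / 16733582722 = 0.00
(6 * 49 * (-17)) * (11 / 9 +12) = -66084.67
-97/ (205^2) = -97/ 42025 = -0.00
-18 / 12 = -3 / 2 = -1.50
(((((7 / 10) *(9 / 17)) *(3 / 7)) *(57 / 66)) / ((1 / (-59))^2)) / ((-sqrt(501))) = -595251 *sqrt(501) / 624580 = -21.33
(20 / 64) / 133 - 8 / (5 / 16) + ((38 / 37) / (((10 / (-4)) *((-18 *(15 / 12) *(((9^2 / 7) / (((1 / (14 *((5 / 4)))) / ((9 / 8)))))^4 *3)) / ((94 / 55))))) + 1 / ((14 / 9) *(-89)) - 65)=-90.60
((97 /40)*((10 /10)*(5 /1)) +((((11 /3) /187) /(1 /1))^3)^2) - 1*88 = -10680946695199 /140770302408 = -75.87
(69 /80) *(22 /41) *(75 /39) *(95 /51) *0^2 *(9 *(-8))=0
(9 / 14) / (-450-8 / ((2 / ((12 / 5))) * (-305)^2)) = -1395375 / 976762724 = -0.00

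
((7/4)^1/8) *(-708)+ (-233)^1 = -3103/8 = -387.88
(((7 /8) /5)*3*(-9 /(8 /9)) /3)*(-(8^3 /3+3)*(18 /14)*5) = 126603 /64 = 1978.17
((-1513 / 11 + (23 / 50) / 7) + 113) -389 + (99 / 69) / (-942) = -413.48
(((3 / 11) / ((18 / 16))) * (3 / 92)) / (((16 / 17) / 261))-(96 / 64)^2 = -117 / 2024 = -0.06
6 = 6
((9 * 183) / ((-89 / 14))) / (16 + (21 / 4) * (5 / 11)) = -1014552 / 72001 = -14.09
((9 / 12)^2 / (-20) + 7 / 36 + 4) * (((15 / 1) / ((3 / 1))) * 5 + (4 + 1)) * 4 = 11999 / 24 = 499.96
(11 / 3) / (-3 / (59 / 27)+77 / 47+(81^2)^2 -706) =2773 / 32554527363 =0.00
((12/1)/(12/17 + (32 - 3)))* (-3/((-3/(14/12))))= 238/505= 0.47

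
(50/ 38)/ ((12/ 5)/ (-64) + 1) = 2000/ 1463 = 1.37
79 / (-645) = -79 / 645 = -0.12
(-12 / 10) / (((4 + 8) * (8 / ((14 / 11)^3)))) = -343 / 13310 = -0.03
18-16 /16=17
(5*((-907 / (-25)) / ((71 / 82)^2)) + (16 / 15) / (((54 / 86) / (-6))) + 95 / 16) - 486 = -540709483 / 2177712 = -248.29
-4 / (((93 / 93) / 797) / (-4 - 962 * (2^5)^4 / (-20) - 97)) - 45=-803956289549 / 5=-160791257909.80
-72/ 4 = -18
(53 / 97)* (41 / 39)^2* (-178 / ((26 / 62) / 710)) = -349046773540 / 1917981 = -181986.56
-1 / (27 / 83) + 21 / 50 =-3583 / 1350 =-2.65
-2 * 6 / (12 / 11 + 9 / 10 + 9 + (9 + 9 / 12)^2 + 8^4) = -10560 / 3697807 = -0.00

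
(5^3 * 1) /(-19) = -125 /19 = -6.58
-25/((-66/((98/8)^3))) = 2941225/4224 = 696.31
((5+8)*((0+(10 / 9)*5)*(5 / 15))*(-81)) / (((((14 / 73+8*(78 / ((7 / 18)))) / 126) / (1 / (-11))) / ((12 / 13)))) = 57947400 / 4510187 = 12.85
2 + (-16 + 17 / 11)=-137 / 11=-12.45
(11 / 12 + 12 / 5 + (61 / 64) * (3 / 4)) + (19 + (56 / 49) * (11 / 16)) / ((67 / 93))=56721709 / 1800960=31.50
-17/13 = -1.31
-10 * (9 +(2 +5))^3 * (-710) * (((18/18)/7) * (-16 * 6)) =-2791833600/7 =-398833371.43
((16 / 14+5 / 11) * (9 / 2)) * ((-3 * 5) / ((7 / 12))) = -99630 / 539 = -184.84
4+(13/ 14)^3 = 13173/ 2744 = 4.80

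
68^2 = 4624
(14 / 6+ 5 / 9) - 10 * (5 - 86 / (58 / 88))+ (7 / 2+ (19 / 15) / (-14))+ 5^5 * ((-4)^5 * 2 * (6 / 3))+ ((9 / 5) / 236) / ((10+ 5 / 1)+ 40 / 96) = -1276143374937481 / 99708525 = -12798738.87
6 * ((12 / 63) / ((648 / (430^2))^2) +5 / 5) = 93055.87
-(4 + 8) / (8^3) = -3 / 128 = -0.02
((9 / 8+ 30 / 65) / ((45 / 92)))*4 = 506 / 39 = 12.97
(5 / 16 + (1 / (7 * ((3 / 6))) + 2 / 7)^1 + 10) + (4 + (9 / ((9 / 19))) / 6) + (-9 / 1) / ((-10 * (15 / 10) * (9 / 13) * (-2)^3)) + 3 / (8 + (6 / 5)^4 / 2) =18.27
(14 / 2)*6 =42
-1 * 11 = -11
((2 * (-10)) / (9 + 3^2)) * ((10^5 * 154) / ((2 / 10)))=-85555555.56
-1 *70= -70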